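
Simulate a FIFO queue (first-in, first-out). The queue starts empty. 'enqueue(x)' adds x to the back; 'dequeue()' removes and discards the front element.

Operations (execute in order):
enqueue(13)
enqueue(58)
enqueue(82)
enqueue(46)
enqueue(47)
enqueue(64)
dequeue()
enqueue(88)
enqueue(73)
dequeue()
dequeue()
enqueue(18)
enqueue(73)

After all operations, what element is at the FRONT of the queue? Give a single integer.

enqueue(13): queue = [13]
enqueue(58): queue = [13, 58]
enqueue(82): queue = [13, 58, 82]
enqueue(46): queue = [13, 58, 82, 46]
enqueue(47): queue = [13, 58, 82, 46, 47]
enqueue(64): queue = [13, 58, 82, 46, 47, 64]
dequeue(): queue = [58, 82, 46, 47, 64]
enqueue(88): queue = [58, 82, 46, 47, 64, 88]
enqueue(73): queue = [58, 82, 46, 47, 64, 88, 73]
dequeue(): queue = [82, 46, 47, 64, 88, 73]
dequeue(): queue = [46, 47, 64, 88, 73]
enqueue(18): queue = [46, 47, 64, 88, 73, 18]
enqueue(73): queue = [46, 47, 64, 88, 73, 18, 73]

Answer: 46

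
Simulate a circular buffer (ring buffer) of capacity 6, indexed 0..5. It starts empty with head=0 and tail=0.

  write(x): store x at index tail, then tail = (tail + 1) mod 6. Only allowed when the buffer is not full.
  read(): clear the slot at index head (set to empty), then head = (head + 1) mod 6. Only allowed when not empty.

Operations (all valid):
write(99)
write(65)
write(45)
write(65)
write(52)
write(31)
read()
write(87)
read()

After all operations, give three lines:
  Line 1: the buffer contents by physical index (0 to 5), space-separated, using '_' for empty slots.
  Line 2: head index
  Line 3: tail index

Answer: 87 _ 45 65 52 31
2
1

Derivation:
write(99): buf=[99 _ _ _ _ _], head=0, tail=1, size=1
write(65): buf=[99 65 _ _ _ _], head=0, tail=2, size=2
write(45): buf=[99 65 45 _ _ _], head=0, tail=3, size=3
write(65): buf=[99 65 45 65 _ _], head=0, tail=4, size=4
write(52): buf=[99 65 45 65 52 _], head=0, tail=5, size=5
write(31): buf=[99 65 45 65 52 31], head=0, tail=0, size=6
read(): buf=[_ 65 45 65 52 31], head=1, tail=0, size=5
write(87): buf=[87 65 45 65 52 31], head=1, tail=1, size=6
read(): buf=[87 _ 45 65 52 31], head=2, tail=1, size=5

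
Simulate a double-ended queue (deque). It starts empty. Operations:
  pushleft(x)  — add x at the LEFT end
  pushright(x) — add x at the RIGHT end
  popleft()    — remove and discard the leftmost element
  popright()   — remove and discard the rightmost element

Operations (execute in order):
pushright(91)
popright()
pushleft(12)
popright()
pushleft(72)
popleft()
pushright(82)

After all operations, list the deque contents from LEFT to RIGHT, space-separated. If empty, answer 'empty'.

Answer: 82

Derivation:
pushright(91): [91]
popright(): []
pushleft(12): [12]
popright(): []
pushleft(72): [72]
popleft(): []
pushright(82): [82]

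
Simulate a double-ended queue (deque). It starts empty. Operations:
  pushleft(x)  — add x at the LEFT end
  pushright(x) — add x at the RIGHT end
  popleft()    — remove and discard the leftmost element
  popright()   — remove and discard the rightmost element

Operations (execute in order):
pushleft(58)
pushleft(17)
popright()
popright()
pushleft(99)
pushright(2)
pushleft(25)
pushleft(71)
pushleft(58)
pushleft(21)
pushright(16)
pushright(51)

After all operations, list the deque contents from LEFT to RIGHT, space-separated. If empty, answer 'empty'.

pushleft(58): [58]
pushleft(17): [17, 58]
popright(): [17]
popright(): []
pushleft(99): [99]
pushright(2): [99, 2]
pushleft(25): [25, 99, 2]
pushleft(71): [71, 25, 99, 2]
pushleft(58): [58, 71, 25, 99, 2]
pushleft(21): [21, 58, 71, 25, 99, 2]
pushright(16): [21, 58, 71, 25, 99, 2, 16]
pushright(51): [21, 58, 71, 25, 99, 2, 16, 51]

Answer: 21 58 71 25 99 2 16 51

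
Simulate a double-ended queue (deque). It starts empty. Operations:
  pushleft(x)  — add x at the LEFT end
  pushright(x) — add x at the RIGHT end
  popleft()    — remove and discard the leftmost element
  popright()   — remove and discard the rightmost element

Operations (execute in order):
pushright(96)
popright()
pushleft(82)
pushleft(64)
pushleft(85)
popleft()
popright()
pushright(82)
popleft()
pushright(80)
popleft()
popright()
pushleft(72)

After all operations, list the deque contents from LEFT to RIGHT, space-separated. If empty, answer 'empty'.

pushright(96): [96]
popright(): []
pushleft(82): [82]
pushleft(64): [64, 82]
pushleft(85): [85, 64, 82]
popleft(): [64, 82]
popright(): [64]
pushright(82): [64, 82]
popleft(): [82]
pushright(80): [82, 80]
popleft(): [80]
popright(): []
pushleft(72): [72]

Answer: 72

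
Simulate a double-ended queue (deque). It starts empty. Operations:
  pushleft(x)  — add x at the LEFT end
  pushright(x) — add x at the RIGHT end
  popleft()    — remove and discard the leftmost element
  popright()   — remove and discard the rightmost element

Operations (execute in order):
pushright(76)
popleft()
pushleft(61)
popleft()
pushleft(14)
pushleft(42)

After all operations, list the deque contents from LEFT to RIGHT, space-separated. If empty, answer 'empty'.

Answer: 42 14

Derivation:
pushright(76): [76]
popleft(): []
pushleft(61): [61]
popleft(): []
pushleft(14): [14]
pushleft(42): [42, 14]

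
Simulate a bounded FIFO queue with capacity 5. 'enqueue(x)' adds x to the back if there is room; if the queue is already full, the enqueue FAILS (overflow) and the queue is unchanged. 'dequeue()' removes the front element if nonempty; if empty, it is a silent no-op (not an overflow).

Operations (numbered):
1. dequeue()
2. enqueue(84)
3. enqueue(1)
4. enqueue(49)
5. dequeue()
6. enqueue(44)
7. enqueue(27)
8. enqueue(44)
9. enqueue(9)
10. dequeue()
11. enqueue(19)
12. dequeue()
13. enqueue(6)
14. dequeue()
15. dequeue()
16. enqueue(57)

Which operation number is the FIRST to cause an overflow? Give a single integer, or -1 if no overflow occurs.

1. dequeue(): empty, no-op, size=0
2. enqueue(84): size=1
3. enqueue(1): size=2
4. enqueue(49): size=3
5. dequeue(): size=2
6. enqueue(44): size=3
7. enqueue(27): size=4
8. enqueue(44): size=5
9. enqueue(9): size=5=cap → OVERFLOW (fail)
10. dequeue(): size=4
11. enqueue(19): size=5
12. dequeue(): size=4
13. enqueue(6): size=5
14. dequeue(): size=4
15. dequeue(): size=3
16. enqueue(57): size=4

Answer: 9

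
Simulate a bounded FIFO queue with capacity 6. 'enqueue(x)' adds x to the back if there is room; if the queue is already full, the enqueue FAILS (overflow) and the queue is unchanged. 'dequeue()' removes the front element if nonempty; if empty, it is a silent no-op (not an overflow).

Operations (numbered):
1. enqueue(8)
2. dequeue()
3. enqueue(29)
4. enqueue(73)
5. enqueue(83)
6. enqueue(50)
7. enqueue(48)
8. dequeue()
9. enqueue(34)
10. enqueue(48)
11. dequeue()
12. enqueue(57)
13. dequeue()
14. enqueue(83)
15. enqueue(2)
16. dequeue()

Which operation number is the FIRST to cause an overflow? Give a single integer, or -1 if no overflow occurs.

Answer: 15

Derivation:
1. enqueue(8): size=1
2. dequeue(): size=0
3. enqueue(29): size=1
4. enqueue(73): size=2
5. enqueue(83): size=3
6. enqueue(50): size=4
7. enqueue(48): size=5
8. dequeue(): size=4
9. enqueue(34): size=5
10. enqueue(48): size=6
11. dequeue(): size=5
12. enqueue(57): size=6
13. dequeue(): size=5
14. enqueue(83): size=6
15. enqueue(2): size=6=cap → OVERFLOW (fail)
16. dequeue(): size=5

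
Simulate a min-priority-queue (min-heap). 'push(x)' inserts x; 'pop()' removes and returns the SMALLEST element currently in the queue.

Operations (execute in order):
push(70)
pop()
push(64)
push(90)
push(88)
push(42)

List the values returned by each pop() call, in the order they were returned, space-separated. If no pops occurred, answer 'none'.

Answer: 70

Derivation:
push(70): heap contents = [70]
pop() → 70: heap contents = []
push(64): heap contents = [64]
push(90): heap contents = [64, 90]
push(88): heap contents = [64, 88, 90]
push(42): heap contents = [42, 64, 88, 90]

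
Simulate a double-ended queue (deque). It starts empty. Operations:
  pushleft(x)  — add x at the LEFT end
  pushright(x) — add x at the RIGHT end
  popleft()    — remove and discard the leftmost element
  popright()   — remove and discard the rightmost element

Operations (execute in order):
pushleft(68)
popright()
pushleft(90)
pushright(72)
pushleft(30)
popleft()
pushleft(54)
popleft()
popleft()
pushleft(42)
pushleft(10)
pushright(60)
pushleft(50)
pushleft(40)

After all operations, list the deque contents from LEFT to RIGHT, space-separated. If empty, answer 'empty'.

Answer: 40 50 10 42 72 60

Derivation:
pushleft(68): [68]
popright(): []
pushleft(90): [90]
pushright(72): [90, 72]
pushleft(30): [30, 90, 72]
popleft(): [90, 72]
pushleft(54): [54, 90, 72]
popleft(): [90, 72]
popleft(): [72]
pushleft(42): [42, 72]
pushleft(10): [10, 42, 72]
pushright(60): [10, 42, 72, 60]
pushleft(50): [50, 10, 42, 72, 60]
pushleft(40): [40, 50, 10, 42, 72, 60]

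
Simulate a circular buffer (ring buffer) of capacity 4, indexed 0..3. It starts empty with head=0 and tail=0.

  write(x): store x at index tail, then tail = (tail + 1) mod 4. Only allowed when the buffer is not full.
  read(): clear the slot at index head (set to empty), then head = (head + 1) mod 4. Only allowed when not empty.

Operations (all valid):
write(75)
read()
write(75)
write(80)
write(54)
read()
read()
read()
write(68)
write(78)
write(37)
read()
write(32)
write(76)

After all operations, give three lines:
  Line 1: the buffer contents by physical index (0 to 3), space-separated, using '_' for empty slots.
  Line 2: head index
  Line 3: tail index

write(75): buf=[75 _ _ _], head=0, tail=1, size=1
read(): buf=[_ _ _ _], head=1, tail=1, size=0
write(75): buf=[_ 75 _ _], head=1, tail=2, size=1
write(80): buf=[_ 75 80 _], head=1, tail=3, size=2
write(54): buf=[_ 75 80 54], head=1, tail=0, size=3
read(): buf=[_ _ 80 54], head=2, tail=0, size=2
read(): buf=[_ _ _ 54], head=3, tail=0, size=1
read(): buf=[_ _ _ _], head=0, tail=0, size=0
write(68): buf=[68 _ _ _], head=0, tail=1, size=1
write(78): buf=[68 78 _ _], head=0, tail=2, size=2
write(37): buf=[68 78 37 _], head=0, tail=3, size=3
read(): buf=[_ 78 37 _], head=1, tail=3, size=2
write(32): buf=[_ 78 37 32], head=1, tail=0, size=3
write(76): buf=[76 78 37 32], head=1, tail=1, size=4

Answer: 76 78 37 32
1
1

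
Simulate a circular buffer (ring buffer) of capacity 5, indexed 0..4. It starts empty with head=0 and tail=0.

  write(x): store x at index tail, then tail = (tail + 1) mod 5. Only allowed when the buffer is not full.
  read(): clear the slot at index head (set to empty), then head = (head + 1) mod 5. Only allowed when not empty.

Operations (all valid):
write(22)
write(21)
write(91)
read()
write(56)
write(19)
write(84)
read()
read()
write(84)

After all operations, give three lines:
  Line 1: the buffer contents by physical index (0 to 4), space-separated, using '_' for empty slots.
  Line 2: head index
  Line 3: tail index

write(22): buf=[22 _ _ _ _], head=0, tail=1, size=1
write(21): buf=[22 21 _ _ _], head=0, tail=2, size=2
write(91): buf=[22 21 91 _ _], head=0, tail=3, size=3
read(): buf=[_ 21 91 _ _], head=1, tail=3, size=2
write(56): buf=[_ 21 91 56 _], head=1, tail=4, size=3
write(19): buf=[_ 21 91 56 19], head=1, tail=0, size=4
write(84): buf=[84 21 91 56 19], head=1, tail=1, size=5
read(): buf=[84 _ 91 56 19], head=2, tail=1, size=4
read(): buf=[84 _ _ 56 19], head=3, tail=1, size=3
write(84): buf=[84 84 _ 56 19], head=3, tail=2, size=4

Answer: 84 84 _ 56 19
3
2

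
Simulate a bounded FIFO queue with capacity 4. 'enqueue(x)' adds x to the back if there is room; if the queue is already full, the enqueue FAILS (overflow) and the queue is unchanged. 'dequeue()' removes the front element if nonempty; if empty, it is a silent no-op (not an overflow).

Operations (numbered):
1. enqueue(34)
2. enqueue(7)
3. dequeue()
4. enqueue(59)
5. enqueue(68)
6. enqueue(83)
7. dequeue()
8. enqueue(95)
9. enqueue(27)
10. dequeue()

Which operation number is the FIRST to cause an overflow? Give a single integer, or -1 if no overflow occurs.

Answer: 9

Derivation:
1. enqueue(34): size=1
2. enqueue(7): size=2
3. dequeue(): size=1
4. enqueue(59): size=2
5. enqueue(68): size=3
6. enqueue(83): size=4
7. dequeue(): size=3
8. enqueue(95): size=4
9. enqueue(27): size=4=cap → OVERFLOW (fail)
10. dequeue(): size=3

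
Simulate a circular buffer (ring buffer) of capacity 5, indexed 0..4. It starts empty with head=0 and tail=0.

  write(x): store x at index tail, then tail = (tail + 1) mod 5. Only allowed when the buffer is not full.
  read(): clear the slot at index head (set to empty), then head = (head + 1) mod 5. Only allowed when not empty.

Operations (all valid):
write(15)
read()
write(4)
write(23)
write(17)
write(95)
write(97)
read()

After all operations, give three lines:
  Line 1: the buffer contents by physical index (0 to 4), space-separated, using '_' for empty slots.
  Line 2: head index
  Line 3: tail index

Answer: 97 _ 23 17 95
2
1

Derivation:
write(15): buf=[15 _ _ _ _], head=0, tail=1, size=1
read(): buf=[_ _ _ _ _], head=1, tail=1, size=0
write(4): buf=[_ 4 _ _ _], head=1, tail=2, size=1
write(23): buf=[_ 4 23 _ _], head=1, tail=3, size=2
write(17): buf=[_ 4 23 17 _], head=1, tail=4, size=3
write(95): buf=[_ 4 23 17 95], head=1, tail=0, size=4
write(97): buf=[97 4 23 17 95], head=1, tail=1, size=5
read(): buf=[97 _ 23 17 95], head=2, tail=1, size=4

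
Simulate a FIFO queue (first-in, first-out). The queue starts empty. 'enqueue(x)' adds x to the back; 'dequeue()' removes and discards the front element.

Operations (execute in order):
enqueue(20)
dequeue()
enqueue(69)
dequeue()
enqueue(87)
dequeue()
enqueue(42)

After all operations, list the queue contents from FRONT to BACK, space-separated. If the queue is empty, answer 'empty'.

enqueue(20): [20]
dequeue(): []
enqueue(69): [69]
dequeue(): []
enqueue(87): [87]
dequeue(): []
enqueue(42): [42]

Answer: 42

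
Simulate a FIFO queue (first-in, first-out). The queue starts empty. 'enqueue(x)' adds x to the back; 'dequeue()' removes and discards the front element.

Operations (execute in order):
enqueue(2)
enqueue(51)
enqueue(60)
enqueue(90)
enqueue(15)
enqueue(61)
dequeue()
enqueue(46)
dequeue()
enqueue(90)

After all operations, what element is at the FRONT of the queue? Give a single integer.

Answer: 60

Derivation:
enqueue(2): queue = [2]
enqueue(51): queue = [2, 51]
enqueue(60): queue = [2, 51, 60]
enqueue(90): queue = [2, 51, 60, 90]
enqueue(15): queue = [2, 51, 60, 90, 15]
enqueue(61): queue = [2, 51, 60, 90, 15, 61]
dequeue(): queue = [51, 60, 90, 15, 61]
enqueue(46): queue = [51, 60, 90, 15, 61, 46]
dequeue(): queue = [60, 90, 15, 61, 46]
enqueue(90): queue = [60, 90, 15, 61, 46, 90]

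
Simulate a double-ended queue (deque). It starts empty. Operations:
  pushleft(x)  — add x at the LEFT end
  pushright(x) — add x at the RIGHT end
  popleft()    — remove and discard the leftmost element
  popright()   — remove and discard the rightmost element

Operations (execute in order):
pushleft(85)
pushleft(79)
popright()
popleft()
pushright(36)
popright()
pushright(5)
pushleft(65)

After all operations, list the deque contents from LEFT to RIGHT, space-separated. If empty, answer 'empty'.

pushleft(85): [85]
pushleft(79): [79, 85]
popright(): [79]
popleft(): []
pushright(36): [36]
popright(): []
pushright(5): [5]
pushleft(65): [65, 5]

Answer: 65 5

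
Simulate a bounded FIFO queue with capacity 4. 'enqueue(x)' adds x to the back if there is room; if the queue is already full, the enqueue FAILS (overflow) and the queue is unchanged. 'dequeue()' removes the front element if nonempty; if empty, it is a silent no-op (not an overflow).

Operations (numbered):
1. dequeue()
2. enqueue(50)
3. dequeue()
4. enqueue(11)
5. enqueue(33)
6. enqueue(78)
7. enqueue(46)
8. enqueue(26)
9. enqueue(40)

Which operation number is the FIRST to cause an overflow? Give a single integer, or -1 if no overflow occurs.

1. dequeue(): empty, no-op, size=0
2. enqueue(50): size=1
3. dequeue(): size=0
4. enqueue(11): size=1
5. enqueue(33): size=2
6. enqueue(78): size=3
7. enqueue(46): size=4
8. enqueue(26): size=4=cap → OVERFLOW (fail)
9. enqueue(40): size=4=cap → OVERFLOW (fail)

Answer: 8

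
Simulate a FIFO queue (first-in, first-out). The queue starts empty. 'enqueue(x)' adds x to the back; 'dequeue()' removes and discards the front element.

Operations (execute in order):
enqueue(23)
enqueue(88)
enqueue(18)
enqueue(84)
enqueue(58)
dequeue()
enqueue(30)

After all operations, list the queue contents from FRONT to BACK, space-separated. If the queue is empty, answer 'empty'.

enqueue(23): [23]
enqueue(88): [23, 88]
enqueue(18): [23, 88, 18]
enqueue(84): [23, 88, 18, 84]
enqueue(58): [23, 88, 18, 84, 58]
dequeue(): [88, 18, 84, 58]
enqueue(30): [88, 18, 84, 58, 30]

Answer: 88 18 84 58 30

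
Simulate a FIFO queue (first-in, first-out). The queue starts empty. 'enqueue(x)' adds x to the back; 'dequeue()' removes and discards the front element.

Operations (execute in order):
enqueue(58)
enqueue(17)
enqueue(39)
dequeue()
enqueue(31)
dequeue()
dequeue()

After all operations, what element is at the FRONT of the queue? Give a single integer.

Answer: 31

Derivation:
enqueue(58): queue = [58]
enqueue(17): queue = [58, 17]
enqueue(39): queue = [58, 17, 39]
dequeue(): queue = [17, 39]
enqueue(31): queue = [17, 39, 31]
dequeue(): queue = [39, 31]
dequeue(): queue = [31]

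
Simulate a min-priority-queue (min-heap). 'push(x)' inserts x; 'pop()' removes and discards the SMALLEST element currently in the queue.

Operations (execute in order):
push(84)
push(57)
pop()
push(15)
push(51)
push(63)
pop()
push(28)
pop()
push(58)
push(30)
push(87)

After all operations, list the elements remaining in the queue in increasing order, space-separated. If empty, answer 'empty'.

push(84): heap contents = [84]
push(57): heap contents = [57, 84]
pop() → 57: heap contents = [84]
push(15): heap contents = [15, 84]
push(51): heap contents = [15, 51, 84]
push(63): heap contents = [15, 51, 63, 84]
pop() → 15: heap contents = [51, 63, 84]
push(28): heap contents = [28, 51, 63, 84]
pop() → 28: heap contents = [51, 63, 84]
push(58): heap contents = [51, 58, 63, 84]
push(30): heap contents = [30, 51, 58, 63, 84]
push(87): heap contents = [30, 51, 58, 63, 84, 87]

Answer: 30 51 58 63 84 87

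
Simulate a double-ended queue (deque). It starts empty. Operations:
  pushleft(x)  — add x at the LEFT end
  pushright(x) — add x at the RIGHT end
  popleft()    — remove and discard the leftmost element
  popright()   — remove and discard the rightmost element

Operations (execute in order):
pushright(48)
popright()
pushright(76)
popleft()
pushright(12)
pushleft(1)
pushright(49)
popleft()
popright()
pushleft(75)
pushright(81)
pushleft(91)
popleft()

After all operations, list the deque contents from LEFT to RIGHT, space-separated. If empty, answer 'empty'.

Answer: 75 12 81

Derivation:
pushright(48): [48]
popright(): []
pushright(76): [76]
popleft(): []
pushright(12): [12]
pushleft(1): [1, 12]
pushright(49): [1, 12, 49]
popleft(): [12, 49]
popright(): [12]
pushleft(75): [75, 12]
pushright(81): [75, 12, 81]
pushleft(91): [91, 75, 12, 81]
popleft(): [75, 12, 81]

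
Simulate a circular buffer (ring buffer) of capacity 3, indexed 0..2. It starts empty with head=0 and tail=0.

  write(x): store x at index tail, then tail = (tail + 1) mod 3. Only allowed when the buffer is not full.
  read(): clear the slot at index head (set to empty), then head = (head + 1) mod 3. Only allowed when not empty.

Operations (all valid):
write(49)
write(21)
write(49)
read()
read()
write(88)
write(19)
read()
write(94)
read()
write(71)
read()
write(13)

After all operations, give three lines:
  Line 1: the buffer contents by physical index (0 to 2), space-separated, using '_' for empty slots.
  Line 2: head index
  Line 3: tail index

Answer: 71 13 94
2
2

Derivation:
write(49): buf=[49 _ _], head=0, tail=1, size=1
write(21): buf=[49 21 _], head=0, tail=2, size=2
write(49): buf=[49 21 49], head=0, tail=0, size=3
read(): buf=[_ 21 49], head=1, tail=0, size=2
read(): buf=[_ _ 49], head=2, tail=0, size=1
write(88): buf=[88 _ 49], head=2, tail=1, size=2
write(19): buf=[88 19 49], head=2, tail=2, size=3
read(): buf=[88 19 _], head=0, tail=2, size=2
write(94): buf=[88 19 94], head=0, tail=0, size=3
read(): buf=[_ 19 94], head=1, tail=0, size=2
write(71): buf=[71 19 94], head=1, tail=1, size=3
read(): buf=[71 _ 94], head=2, tail=1, size=2
write(13): buf=[71 13 94], head=2, tail=2, size=3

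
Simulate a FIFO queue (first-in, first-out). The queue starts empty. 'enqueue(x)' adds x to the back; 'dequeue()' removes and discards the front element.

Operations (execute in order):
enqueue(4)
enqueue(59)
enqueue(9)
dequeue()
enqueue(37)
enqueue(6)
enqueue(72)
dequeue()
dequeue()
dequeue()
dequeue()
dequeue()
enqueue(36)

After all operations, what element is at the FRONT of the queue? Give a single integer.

enqueue(4): queue = [4]
enqueue(59): queue = [4, 59]
enqueue(9): queue = [4, 59, 9]
dequeue(): queue = [59, 9]
enqueue(37): queue = [59, 9, 37]
enqueue(6): queue = [59, 9, 37, 6]
enqueue(72): queue = [59, 9, 37, 6, 72]
dequeue(): queue = [9, 37, 6, 72]
dequeue(): queue = [37, 6, 72]
dequeue(): queue = [6, 72]
dequeue(): queue = [72]
dequeue(): queue = []
enqueue(36): queue = [36]

Answer: 36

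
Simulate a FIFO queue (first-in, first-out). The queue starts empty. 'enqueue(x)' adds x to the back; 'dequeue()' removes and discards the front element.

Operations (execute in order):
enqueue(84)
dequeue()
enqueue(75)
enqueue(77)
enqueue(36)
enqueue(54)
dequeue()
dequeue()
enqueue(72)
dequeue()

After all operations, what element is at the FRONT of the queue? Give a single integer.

Answer: 54

Derivation:
enqueue(84): queue = [84]
dequeue(): queue = []
enqueue(75): queue = [75]
enqueue(77): queue = [75, 77]
enqueue(36): queue = [75, 77, 36]
enqueue(54): queue = [75, 77, 36, 54]
dequeue(): queue = [77, 36, 54]
dequeue(): queue = [36, 54]
enqueue(72): queue = [36, 54, 72]
dequeue(): queue = [54, 72]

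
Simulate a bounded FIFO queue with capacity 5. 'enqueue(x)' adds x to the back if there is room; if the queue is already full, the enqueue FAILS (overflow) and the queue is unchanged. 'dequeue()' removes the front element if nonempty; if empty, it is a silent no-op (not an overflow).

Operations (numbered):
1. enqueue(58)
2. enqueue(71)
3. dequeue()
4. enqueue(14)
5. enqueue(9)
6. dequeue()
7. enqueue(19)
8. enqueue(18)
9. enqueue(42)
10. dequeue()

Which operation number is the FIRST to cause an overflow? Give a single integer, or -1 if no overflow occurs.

Answer: -1

Derivation:
1. enqueue(58): size=1
2. enqueue(71): size=2
3. dequeue(): size=1
4. enqueue(14): size=2
5. enqueue(9): size=3
6. dequeue(): size=2
7. enqueue(19): size=3
8. enqueue(18): size=4
9. enqueue(42): size=5
10. dequeue(): size=4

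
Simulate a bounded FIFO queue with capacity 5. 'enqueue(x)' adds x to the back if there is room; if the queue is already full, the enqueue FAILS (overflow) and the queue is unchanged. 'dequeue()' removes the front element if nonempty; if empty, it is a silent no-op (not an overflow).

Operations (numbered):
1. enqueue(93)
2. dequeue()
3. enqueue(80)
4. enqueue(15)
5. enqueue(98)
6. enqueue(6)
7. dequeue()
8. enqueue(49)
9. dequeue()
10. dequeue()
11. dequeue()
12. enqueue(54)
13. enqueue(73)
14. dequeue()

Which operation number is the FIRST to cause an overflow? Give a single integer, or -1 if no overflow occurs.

Answer: -1

Derivation:
1. enqueue(93): size=1
2. dequeue(): size=0
3. enqueue(80): size=1
4. enqueue(15): size=2
5. enqueue(98): size=3
6. enqueue(6): size=4
7. dequeue(): size=3
8. enqueue(49): size=4
9. dequeue(): size=3
10. dequeue(): size=2
11. dequeue(): size=1
12. enqueue(54): size=2
13. enqueue(73): size=3
14. dequeue(): size=2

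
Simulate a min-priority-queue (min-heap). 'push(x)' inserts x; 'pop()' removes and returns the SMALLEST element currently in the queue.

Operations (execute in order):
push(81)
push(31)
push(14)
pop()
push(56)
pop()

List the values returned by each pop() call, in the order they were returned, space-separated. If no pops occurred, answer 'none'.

push(81): heap contents = [81]
push(31): heap contents = [31, 81]
push(14): heap contents = [14, 31, 81]
pop() → 14: heap contents = [31, 81]
push(56): heap contents = [31, 56, 81]
pop() → 31: heap contents = [56, 81]

Answer: 14 31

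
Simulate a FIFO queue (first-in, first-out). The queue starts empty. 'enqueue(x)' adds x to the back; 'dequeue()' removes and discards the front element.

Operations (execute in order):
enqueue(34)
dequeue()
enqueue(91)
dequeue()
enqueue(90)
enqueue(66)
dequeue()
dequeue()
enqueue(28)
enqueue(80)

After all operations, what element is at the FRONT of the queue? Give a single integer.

enqueue(34): queue = [34]
dequeue(): queue = []
enqueue(91): queue = [91]
dequeue(): queue = []
enqueue(90): queue = [90]
enqueue(66): queue = [90, 66]
dequeue(): queue = [66]
dequeue(): queue = []
enqueue(28): queue = [28]
enqueue(80): queue = [28, 80]

Answer: 28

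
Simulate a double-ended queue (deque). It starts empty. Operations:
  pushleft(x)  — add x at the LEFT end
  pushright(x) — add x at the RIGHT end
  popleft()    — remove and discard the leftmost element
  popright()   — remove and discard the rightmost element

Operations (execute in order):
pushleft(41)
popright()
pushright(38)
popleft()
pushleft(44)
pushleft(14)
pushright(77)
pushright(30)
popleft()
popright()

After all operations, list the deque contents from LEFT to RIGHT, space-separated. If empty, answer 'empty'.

pushleft(41): [41]
popright(): []
pushright(38): [38]
popleft(): []
pushleft(44): [44]
pushleft(14): [14, 44]
pushright(77): [14, 44, 77]
pushright(30): [14, 44, 77, 30]
popleft(): [44, 77, 30]
popright(): [44, 77]

Answer: 44 77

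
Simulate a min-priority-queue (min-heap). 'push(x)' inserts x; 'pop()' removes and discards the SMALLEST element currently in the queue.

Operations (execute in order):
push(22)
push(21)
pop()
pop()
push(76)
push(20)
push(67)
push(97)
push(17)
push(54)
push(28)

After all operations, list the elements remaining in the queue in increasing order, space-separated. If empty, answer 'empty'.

push(22): heap contents = [22]
push(21): heap contents = [21, 22]
pop() → 21: heap contents = [22]
pop() → 22: heap contents = []
push(76): heap contents = [76]
push(20): heap contents = [20, 76]
push(67): heap contents = [20, 67, 76]
push(97): heap contents = [20, 67, 76, 97]
push(17): heap contents = [17, 20, 67, 76, 97]
push(54): heap contents = [17, 20, 54, 67, 76, 97]
push(28): heap contents = [17, 20, 28, 54, 67, 76, 97]

Answer: 17 20 28 54 67 76 97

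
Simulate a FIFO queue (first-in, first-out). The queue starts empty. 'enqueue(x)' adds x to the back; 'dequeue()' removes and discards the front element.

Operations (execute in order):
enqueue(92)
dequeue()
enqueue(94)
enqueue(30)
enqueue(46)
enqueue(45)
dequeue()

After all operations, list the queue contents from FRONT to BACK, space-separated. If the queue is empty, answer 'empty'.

enqueue(92): [92]
dequeue(): []
enqueue(94): [94]
enqueue(30): [94, 30]
enqueue(46): [94, 30, 46]
enqueue(45): [94, 30, 46, 45]
dequeue(): [30, 46, 45]

Answer: 30 46 45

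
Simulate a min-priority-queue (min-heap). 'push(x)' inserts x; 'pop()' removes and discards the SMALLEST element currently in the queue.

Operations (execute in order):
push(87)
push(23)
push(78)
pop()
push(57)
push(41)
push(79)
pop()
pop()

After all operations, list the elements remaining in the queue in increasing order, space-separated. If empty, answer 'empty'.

Answer: 78 79 87

Derivation:
push(87): heap contents = [87]
push(23): heap contents = [23, 87]
push(78): heap contents = [23, 78, 87]
pop() → 23: heap contents = [78, 87]
push(57): heap contents = [57, 78, 87]
push(41): heap contents = [41, 57, 78, 87]
push(79): heap contents = [41, 57, 78, 79, 87]
pop() → 41: heap contents = [57, 78, 79, 87]
pop() → 57: heap contents = [78, 79, 87]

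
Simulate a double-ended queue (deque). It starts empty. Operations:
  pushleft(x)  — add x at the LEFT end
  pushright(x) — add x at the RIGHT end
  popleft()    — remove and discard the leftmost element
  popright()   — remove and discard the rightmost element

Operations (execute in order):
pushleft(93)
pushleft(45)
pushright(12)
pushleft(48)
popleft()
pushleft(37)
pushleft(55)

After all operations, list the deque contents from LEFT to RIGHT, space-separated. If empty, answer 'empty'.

Answer: 55 37 45 93 12

Derivation:
pushleft(93): [93]
pushleft(45): [45, 93]
pushright(12): [45, 93, 12]
pushleft(48): [48, 45, 93, 12]
popleft(): [45, 93, 12]
pushleft(37): [37, 45, 93, 12]
pushleft(55): [55, 37, 45, 93, 12]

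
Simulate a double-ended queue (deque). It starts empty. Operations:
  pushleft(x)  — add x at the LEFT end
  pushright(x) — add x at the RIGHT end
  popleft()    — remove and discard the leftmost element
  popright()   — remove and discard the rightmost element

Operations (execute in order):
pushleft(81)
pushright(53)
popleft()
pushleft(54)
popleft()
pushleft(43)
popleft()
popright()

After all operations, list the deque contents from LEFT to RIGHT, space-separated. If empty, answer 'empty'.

Answer: empty

Derivation:
pushleft(81): [81]
pushright(53): [81, 53]
popleft(): [53]
pushleft(54): [54, 53]
popleft(): [53]
pushleft(43): [43, 53]
popleft(): [53]
popright(): []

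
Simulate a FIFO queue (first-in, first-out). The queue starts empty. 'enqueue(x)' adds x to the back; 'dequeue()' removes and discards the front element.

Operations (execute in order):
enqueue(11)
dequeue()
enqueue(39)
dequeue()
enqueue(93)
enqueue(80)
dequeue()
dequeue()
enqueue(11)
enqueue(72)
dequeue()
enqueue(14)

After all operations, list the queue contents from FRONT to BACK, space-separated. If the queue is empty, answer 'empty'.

enqueue(11): [11]
dequeue(): []
enqueue(39): [39]
dequeue(): []
enqueue(93): [93]
enqueue(80): [93, 80]
dequeue(): [80]
dequeue(): []
enqueue(11): [11]
enqueue(72): [11, 72]
dequeue(): [72]
enqueue(14): [72, 14]

Answer: 72 14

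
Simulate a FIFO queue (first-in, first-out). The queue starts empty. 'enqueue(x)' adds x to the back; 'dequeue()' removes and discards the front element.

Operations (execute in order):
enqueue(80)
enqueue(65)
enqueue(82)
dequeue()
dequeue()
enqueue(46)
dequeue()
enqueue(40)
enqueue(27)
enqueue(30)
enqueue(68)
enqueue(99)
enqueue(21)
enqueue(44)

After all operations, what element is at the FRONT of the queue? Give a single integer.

Answer: 46

Derivation:
enqueue(80): queue = [80]
enqueue(65): queue = [80, 65]
enqueue(82): queue = [80, 65, 82]
dequeue(): queue = [65, 82]
dequeue(): queue = [82]
enqueue(46): queue = [82, 46]
dequeue(): queue = [46]
enqueue(40): queue = [46, 40]
enqueue(27): queue = [46, 40, 27]
enqueue(30): queue = [46, 40, 27, 30]
enqueue(68): queue = [46, 40, 27, 30, 68]
enqueue(99): queue = [46, 40, 27, 30, 68, 99]
enqueue(21): queue = [46, 40, 27, 30, 68, 99, 21]
enqueue(44): queue = [46, 40, 27, 30, 68, 99, 21, 44]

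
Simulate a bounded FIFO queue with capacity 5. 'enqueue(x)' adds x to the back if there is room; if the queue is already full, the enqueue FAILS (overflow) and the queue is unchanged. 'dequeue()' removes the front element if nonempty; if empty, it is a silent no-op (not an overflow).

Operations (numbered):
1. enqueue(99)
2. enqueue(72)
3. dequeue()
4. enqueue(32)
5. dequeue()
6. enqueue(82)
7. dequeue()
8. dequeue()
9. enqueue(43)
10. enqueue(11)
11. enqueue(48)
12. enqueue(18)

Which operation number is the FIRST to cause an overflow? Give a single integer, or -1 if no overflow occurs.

Answer: -1

Derivation:
1. enqueue(99): size=1
2. enqueue(72): size=2
3. dequeue(): size=1
4. enqueue(32): size=2
5. dequeue(): size=1
6. enqueue(82): size=2
7. dequeue(): size=1
8. dequeue(): size=0
9. enqueue(43): size=1
10. enqueue(11): size=2
11. enqueue(48): size=3
12. enqueue(18): size=4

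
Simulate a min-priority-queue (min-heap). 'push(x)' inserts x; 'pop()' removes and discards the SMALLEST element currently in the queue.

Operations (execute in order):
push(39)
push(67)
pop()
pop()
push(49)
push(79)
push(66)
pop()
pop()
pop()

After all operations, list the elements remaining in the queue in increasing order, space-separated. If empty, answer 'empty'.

push(39): heap contents = [39]
push(67): heap contents = [39, 67]
pop() → 39: heap contents = [67]
pop() → 67: heap contents = []
push(49): heap contents = [49]
push(79): heap contents = [49, 79]
push(66): heap contents = [49, 66, 79]
pop() → 49: heap contents = [66, 79]
pop() → 66: heap contents = [79]
pop() → 79: heap contents = []

Answer: empty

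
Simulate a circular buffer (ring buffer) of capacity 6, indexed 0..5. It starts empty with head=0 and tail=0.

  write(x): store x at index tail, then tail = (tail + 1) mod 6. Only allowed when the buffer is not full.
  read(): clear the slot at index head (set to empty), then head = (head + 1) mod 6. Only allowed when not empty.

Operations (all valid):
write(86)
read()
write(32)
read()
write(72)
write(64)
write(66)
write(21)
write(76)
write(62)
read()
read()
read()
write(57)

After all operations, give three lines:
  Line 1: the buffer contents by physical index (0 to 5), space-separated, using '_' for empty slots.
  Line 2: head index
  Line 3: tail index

Answer: 76 62 57 _ _ 21
5
3

Derivation:
write(86): buf=[86 _ _ _ _ _], head=0, tail=1, size=1
read(): buf=[_ _ _ _ _ _], head=1, tail=1, size=0
write(32): buf=[_ 32 _ _ _ _], head=1, tail=2, size=1
read(): buf=[_ _ _ _ _ _], head=2, tail=2, size=0
write(72): buf=[_ _ 72 _ _ _], head=2, tail=3, size=1
write(64): buf=[_ _ 72 64 _ _], head=2, tail=4, size=2
write(66): buf=[_ _ 72 64 66 _], head=2, tail=5, size=3
write(21): buf=[_ _ 72 64 66 21], head=2, tail=0, size=4
write(76): buf=[76 _ 72 64 66 21], head=2, tail=1, size=5
write(62): buf=[76 62 72 64 66 21], head=2, tail=2, size=6
read(): buf=[76 62 _ 64 66 21], head=3, tail=2, size=5
read(): buf=[76 62 _ _ 66 21], head=4, tail=2, size=4
read(): buf=[76 62 _ _ _ 21], head=5, tail=2, size=3
write(57): buf=[76 62 57 _ _ 21], head=5, tail=3, size=4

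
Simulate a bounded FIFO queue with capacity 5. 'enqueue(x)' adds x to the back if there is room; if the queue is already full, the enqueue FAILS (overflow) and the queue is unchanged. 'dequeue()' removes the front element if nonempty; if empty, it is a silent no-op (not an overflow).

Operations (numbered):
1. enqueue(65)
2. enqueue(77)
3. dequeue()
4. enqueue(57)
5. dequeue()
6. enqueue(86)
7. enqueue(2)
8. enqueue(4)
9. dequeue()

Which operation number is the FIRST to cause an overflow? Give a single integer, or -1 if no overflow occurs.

1. enqueue(65): size=1
2. enqueue(77): size=2
3. dequeue(): size=1
4. enqueue(57): size=2
5. dequeue(): size=1
6. enqueue(86): size=2
7. enqueue(2): size=3
8. enqueue(4): size=4
9. dequeue(): size=3

Answer: -1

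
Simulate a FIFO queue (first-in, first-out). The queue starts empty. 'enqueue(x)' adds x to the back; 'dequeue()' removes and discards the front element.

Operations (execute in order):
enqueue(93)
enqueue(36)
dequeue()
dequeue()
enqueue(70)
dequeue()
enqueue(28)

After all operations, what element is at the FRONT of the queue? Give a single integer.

enqueue(93): queue = [93]
enqueue(36): queue = [93, 36]
dequeue(): queue = [36]
dequeue(): queue = []
enqueue(70): queue = [70]
dequeue(): queue = []
enqueue(28): queue = [28]

Answer: 28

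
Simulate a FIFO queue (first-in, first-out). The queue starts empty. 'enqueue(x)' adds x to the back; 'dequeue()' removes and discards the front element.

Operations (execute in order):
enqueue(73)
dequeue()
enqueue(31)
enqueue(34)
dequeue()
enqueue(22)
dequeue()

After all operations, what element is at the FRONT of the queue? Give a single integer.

enqueue(73): queue = [73]
dequeue(): queue = []
enqueue(31): queue = [31]
enqueue(34): queue = [31, 34]
dequeue(): queue = [34]
enqueue(22): queue = [34, 22]
dequeue(): queue = [22]

Answer: 22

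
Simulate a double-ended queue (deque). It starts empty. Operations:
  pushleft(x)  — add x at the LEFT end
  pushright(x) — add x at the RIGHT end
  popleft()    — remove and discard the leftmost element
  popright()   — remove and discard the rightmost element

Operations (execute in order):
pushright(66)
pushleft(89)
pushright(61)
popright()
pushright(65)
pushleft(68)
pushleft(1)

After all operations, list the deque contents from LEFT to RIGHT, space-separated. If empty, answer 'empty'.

Answer: 1 68 89 66 65

Derivation:
pushright(66): [66]
pushleft(89): [89, 66]
pushright(61): [89, 66, 61]
popright(): [89, 66]
pushright(65): [89, 66, 65]
pushleft(68): [68, 89, 66, 65]
pushleft(1): [1, 68, 89, 66, 65]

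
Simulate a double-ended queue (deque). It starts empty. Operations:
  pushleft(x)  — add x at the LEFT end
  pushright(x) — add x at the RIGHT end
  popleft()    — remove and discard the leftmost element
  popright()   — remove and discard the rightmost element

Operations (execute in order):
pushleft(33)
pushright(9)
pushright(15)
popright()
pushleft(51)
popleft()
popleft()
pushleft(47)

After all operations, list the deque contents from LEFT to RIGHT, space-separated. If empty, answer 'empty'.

Answer: 47 9

Derivation:
pushleft(33): [33]
pushright(9): [33, 9]
pushright(15): [33, 9, 15]
popright(): [33, 9]
pushleft(51): [51, 33, 9]
popleft(): [33, 9]
popleft(): [9]
pushleft(47): [47, 9]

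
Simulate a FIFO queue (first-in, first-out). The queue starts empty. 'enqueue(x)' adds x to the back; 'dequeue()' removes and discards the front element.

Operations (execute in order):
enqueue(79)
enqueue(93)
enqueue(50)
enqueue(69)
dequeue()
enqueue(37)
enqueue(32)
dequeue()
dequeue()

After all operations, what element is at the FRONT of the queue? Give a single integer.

enqueue(79): queue = [79]
enqueue(93): queue = [79, 93]
enqueue(50): queue = [79, 93, 50]
enqueue(69): queue = [79, 93, 50, 69]
dequeue(): queue = [93, 50, 69]
enqueue(37): queue = [93, 50, 69, 37]
enqueue(32): queue = [93, 50, 69, 37, 32]
dequeue(): queue = [50, 69, 37, 32]
dequeue(): queue = [69, 37, 32]

Answer: 69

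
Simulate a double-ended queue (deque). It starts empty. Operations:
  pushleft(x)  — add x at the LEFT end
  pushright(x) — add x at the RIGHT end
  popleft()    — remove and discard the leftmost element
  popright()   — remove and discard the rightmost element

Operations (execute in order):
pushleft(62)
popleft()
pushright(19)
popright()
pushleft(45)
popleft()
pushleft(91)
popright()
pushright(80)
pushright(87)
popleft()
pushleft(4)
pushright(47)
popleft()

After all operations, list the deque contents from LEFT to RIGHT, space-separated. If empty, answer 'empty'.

pushleft(62): [62]
popleft(): []
pushright(19): [19]
popright(): []
pushleft(45): [45]
popleft(): []
pushleft(91): [91]
popright(): []
pushright(80): [80]
pushright(87): [80, 87]
popleft(): [87]
pushleft(4): [4, 87]
pushright(47): [4, 87, 47]
popleft(): [87, 47]

Answer: 87 47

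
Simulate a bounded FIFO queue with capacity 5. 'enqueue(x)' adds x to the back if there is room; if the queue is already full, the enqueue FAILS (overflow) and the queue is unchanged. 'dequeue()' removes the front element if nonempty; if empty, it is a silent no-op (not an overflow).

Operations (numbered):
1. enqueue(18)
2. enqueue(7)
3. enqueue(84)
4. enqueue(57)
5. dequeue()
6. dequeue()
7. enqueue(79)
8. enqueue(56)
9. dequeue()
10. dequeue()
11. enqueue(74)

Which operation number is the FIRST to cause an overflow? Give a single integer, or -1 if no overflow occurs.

Answer: -1

Derivation:
1. enqueue(18): size=1
2. enqueue(7): size=2
3. enqueue(84): size=3
4. enqueue(57): size=4
5. dequeue(): size=3
6. dequeue(): size=2
7. enqueue(79): size=3
8. enqueue(56): size=4
9. dequeue(): size=3
10. dequeue(): size=2
11. enqueue(74): size=3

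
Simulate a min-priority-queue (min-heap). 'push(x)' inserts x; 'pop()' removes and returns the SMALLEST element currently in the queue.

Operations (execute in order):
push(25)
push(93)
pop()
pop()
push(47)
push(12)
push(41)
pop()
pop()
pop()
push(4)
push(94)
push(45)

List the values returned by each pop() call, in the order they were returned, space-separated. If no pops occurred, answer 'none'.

Answer: 25 93 12 41 47

Derivation:
push(25): heap contents = [25]
push(93): heap contents = [25, 93]
pop() → 25: heap contents = [93]
pop() → 93: heap contents = []
push(47): heap contents = [47]
push(12): heap contents = [12, 47]
push(41): heap contents = [12, 41, 47]
pop() → 12: heap contents = [41, 47]
pop() → 41: heap contents = [47]
pop() → 47: heap contents = []
push(4): heap contents = [4]
push(94): heap contents = [4, 94]
push(45): heap contents = [4, 45, 94]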